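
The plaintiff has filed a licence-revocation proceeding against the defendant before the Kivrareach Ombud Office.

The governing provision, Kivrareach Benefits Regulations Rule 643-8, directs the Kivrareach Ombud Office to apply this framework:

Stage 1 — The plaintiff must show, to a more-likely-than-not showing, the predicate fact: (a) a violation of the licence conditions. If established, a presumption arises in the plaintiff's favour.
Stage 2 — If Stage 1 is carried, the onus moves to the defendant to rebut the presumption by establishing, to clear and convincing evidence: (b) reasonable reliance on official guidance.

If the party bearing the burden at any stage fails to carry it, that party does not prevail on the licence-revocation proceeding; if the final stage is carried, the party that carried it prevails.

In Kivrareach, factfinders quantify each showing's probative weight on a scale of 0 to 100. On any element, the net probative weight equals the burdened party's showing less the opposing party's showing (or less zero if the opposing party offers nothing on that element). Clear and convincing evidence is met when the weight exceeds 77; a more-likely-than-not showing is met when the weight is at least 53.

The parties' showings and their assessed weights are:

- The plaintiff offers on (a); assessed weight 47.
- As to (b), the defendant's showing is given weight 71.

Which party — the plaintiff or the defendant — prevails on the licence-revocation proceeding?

defendant

At Stage 1 the plaintiff must meet a more-likely-than-not showing (weight is at least 53): on (a) the weight is 47, which does not reach 53, so (a) does not meet the standard.
  Stage 1 not carried; the plaintiff fails its burden.
The defendant prevails.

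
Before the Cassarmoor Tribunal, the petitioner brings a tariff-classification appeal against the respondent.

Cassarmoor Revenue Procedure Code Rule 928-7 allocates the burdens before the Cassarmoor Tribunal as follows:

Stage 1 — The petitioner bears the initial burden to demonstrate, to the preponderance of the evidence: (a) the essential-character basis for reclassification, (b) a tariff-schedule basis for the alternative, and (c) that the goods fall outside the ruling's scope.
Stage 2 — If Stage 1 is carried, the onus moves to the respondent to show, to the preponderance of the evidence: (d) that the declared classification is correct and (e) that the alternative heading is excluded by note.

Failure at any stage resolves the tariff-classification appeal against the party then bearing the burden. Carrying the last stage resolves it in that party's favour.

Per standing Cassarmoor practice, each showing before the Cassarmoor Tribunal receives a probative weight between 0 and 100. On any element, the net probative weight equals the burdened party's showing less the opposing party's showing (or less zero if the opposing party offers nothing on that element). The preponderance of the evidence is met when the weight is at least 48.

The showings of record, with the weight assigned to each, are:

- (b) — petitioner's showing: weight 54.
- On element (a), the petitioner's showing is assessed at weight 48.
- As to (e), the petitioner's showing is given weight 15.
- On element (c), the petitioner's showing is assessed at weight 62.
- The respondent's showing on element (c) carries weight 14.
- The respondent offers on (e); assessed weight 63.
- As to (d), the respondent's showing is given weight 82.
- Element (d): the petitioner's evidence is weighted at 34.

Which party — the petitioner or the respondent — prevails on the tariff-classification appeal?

respondent

Stage 1 — burden on petitioner; standard: the preponderance of the evidence (weight is at least 48).
    (a): 48 ≥ 48 [met]
    (b): 54 ≥ 48 [met]
    (c): 62 − 14 = 48 ≥ 48 [met]
  The petitioner carries Stage 1; the respondent now bears the burden.
Stage 2 — burden on respondent; standard: the preponderance of the evidence (weight is at least 48).
    (d): 82 − 34 = 48 ≥ 48 [met]
    (e): 63 − 15 = 48 ≥ 48 [met]
  Stage 2 carried; the final stage is satisfied.
All stages carried — the respondent prevails.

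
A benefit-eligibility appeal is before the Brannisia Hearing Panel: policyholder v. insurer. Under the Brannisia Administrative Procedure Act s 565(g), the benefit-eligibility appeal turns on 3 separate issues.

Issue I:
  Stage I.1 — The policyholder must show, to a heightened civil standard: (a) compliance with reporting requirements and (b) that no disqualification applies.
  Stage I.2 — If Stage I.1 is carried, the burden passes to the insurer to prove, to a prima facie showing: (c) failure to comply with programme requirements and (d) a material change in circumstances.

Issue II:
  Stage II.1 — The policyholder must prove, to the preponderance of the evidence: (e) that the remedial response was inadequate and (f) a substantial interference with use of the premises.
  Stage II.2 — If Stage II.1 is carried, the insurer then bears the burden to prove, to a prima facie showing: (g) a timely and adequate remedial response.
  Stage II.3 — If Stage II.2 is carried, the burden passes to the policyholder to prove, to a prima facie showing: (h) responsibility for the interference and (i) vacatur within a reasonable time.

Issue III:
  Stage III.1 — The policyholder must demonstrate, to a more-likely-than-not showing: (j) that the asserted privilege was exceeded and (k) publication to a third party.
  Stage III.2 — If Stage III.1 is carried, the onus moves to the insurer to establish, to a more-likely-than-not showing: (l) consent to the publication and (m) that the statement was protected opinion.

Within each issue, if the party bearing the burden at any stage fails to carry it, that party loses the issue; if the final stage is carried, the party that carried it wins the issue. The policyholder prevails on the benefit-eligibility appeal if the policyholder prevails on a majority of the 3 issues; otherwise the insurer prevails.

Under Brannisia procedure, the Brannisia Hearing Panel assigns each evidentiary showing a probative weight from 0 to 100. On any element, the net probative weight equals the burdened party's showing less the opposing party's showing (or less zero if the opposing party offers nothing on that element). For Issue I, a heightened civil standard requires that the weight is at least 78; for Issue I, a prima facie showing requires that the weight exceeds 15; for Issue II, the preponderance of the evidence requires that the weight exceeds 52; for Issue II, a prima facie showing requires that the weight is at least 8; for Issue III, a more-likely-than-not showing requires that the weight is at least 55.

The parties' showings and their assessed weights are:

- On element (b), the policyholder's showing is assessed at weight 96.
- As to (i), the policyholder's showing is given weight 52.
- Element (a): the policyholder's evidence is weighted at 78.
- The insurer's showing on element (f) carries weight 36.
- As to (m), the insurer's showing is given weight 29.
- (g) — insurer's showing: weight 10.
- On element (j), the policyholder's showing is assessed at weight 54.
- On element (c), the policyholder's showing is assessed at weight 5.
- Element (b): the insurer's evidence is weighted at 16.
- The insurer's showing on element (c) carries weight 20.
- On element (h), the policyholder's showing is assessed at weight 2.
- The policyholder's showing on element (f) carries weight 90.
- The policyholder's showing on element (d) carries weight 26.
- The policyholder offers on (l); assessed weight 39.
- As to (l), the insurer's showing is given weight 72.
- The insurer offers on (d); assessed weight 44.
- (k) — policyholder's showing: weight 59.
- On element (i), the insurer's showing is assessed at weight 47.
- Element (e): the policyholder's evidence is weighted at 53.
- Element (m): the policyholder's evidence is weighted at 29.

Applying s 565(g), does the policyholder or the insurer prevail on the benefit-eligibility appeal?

insurer

— Issue I —
Stage I.1 — burden on policyholder; standard: a heightened civil standard (weight is at least 78).
    (a): 78 ≥ 78 [met]
    (b): 96 − 16 = 80 ≥ 78 [met]
  Stage I.1 carried; the burden shifts to the insurer.
Stage I.2 — burden on insurer; standard: a prima facie showing (weight exceeds 15).
    (c): 20 − 5 = 15 ≤ 15 [not met]
    (d): 44 − 26 = 18 > 15 [met]
  Not every element is met, so the insurer fails to carry Stage I.2.
The analysis ends at Stage I.2; the policyholder prevails on this issue.
— Issue II —
Stage II.1 — burden on policyholder; standard: the preponderance of the evidence (weight exceeds 52).
    (e): 53 > 52 [met]
    (f): 90 − 36 = 54 > 52 [met]
  All elements met. The burden passes to the insurer.
Stage II.2 — burden on insurer; standard: a prima facie showing (weight is at least 8).
    (g): 10 ≥ 8 [met]
  All elements met. The burden passes to the policyholder.
Stage II.3 — burden on policyholder; standard: a prima facie showing (weight is at least 8).
    (h): 2 < 8 [not met]
    (i): 52 − 47 = 5 < 8 [not met]
  The policyholder does not carry Stage II.3.
The insurer prevails on this issue.
— Issue III —
At Stage III.1 the policyholder must meet a more-likely-than-not showing (weight is at least 55): on (j) the weight is 54, which does not reach 55, so (j) does not meet the standard; on (k) the weight is 59, which does reach 55, so (k) meets the standard.
  Not every element is met, so the policyholder fails to carry Stage III.1.
So the insurer prevails on this issue.
Per-issue: Issue I → policyholder; Issue II → insurer; Issue III → insurer. The policyholder must prevail on a majority of issues; overall, the insurer prevails.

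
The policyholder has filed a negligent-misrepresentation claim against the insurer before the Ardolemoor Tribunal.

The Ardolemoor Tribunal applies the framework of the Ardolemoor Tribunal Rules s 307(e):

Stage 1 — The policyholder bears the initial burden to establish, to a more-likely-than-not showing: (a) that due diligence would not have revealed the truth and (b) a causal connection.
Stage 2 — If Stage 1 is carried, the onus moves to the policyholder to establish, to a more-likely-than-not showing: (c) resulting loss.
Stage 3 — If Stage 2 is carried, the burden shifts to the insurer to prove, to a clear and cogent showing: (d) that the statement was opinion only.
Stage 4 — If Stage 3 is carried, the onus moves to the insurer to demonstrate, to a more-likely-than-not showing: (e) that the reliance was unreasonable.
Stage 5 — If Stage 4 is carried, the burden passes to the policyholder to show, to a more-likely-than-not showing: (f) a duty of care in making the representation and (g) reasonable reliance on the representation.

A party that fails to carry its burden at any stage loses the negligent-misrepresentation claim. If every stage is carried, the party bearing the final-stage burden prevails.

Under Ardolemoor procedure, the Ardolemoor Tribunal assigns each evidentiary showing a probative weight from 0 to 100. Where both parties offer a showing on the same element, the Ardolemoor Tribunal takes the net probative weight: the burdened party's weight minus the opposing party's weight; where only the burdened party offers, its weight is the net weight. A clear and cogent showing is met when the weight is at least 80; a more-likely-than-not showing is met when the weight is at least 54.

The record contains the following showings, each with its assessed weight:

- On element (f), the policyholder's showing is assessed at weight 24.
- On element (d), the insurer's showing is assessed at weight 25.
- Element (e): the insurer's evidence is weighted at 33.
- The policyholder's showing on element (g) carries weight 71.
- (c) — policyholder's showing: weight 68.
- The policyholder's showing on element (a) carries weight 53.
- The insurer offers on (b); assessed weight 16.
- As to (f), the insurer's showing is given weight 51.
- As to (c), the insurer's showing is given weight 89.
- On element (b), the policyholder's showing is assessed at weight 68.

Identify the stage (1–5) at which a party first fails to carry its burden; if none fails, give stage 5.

stage 1

Stage 1 — burden on policyholder; standard: a more-likely-than-not showing (weight is at least 54).
    (a): 53 < 54 [not met]
    (b): 68 − 16 = 52 < 54 [not met]
  Stage 1 not carried; the policyholder fails its burden.
The analysis ends at Stage 1; the insurer prevails.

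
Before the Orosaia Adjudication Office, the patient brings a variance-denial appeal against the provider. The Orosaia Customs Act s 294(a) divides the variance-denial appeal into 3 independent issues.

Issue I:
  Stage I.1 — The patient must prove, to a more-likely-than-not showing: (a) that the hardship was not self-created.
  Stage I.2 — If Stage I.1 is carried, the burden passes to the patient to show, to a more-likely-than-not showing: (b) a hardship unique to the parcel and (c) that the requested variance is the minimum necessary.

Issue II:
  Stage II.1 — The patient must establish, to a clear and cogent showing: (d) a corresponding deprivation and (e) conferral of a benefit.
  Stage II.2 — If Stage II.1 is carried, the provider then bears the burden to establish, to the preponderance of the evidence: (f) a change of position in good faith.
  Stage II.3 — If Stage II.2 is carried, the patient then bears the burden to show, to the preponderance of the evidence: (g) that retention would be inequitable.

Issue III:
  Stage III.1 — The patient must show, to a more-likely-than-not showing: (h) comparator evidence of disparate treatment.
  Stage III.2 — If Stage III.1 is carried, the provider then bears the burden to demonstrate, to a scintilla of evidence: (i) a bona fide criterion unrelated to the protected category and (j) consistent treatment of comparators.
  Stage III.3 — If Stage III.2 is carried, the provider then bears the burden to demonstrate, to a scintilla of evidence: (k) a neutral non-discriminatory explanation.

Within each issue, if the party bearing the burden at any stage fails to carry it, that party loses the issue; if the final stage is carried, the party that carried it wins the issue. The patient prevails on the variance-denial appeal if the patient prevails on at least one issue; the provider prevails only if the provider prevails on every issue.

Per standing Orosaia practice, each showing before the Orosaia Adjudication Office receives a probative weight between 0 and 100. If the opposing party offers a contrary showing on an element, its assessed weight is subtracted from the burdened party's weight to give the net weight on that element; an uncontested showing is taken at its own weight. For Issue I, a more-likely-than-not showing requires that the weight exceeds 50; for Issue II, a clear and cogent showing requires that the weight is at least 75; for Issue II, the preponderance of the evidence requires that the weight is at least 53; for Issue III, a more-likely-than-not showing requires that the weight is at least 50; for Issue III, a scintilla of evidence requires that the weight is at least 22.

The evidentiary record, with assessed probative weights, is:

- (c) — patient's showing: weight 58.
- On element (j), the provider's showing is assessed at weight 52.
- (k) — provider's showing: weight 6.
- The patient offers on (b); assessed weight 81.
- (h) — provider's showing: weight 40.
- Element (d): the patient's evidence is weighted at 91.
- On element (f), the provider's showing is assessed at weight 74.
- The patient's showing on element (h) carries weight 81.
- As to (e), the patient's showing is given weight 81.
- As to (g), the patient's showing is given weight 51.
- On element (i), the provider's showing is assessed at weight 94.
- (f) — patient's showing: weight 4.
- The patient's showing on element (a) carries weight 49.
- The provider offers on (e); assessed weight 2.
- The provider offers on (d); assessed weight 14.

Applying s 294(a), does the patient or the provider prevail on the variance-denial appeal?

— Issue I —
Stage I.1 — burden on patient; standard: a more-likely-than-not showing (weight exceeds 50).
    (a): 49 ≤ 50 [not met]
  Not every element is met, so the patient fails to carry Stage I.1.
So the provider prevails on this issue.
— Issue II —
Stage II.1 (patient, a clear and cogent showing, weight is at least 75): (d) net 91−14=77 ≥ 75 — meets; (e) net 81−2=79 ≥ 75 — meets.
  All elements met. The burden passes to the provider.
Stage II.2 (provider, the preponderance of the evidence, weight is at least 53): (f) net 74−4=70 ≥ 53 — meets.
  All elements met. The burden passes to the patient.
Stage II.3 (patient, the preponderance of the evidence, weight is at least 53): (g) 51 < 53 — fails.
  Stage II.3 not carried; the patient fails its burden.
The analysis ends at Stage II.3; the provider prevails on this issue.
— Issue III —
Stage III.1 — burden on patient; standard: a more-likely-than-not showing (weight is at least 50).
    (h): 81 − 40 = 41 < 50 [not met]
  The patient does not carry Stage III.1.
So the provider prevails on this issue.
Per-issue: Issue I → provider; Issue II → provider; Issue III → provider. The patient must prevail on at least one issue; overall, the provider prevails.

provider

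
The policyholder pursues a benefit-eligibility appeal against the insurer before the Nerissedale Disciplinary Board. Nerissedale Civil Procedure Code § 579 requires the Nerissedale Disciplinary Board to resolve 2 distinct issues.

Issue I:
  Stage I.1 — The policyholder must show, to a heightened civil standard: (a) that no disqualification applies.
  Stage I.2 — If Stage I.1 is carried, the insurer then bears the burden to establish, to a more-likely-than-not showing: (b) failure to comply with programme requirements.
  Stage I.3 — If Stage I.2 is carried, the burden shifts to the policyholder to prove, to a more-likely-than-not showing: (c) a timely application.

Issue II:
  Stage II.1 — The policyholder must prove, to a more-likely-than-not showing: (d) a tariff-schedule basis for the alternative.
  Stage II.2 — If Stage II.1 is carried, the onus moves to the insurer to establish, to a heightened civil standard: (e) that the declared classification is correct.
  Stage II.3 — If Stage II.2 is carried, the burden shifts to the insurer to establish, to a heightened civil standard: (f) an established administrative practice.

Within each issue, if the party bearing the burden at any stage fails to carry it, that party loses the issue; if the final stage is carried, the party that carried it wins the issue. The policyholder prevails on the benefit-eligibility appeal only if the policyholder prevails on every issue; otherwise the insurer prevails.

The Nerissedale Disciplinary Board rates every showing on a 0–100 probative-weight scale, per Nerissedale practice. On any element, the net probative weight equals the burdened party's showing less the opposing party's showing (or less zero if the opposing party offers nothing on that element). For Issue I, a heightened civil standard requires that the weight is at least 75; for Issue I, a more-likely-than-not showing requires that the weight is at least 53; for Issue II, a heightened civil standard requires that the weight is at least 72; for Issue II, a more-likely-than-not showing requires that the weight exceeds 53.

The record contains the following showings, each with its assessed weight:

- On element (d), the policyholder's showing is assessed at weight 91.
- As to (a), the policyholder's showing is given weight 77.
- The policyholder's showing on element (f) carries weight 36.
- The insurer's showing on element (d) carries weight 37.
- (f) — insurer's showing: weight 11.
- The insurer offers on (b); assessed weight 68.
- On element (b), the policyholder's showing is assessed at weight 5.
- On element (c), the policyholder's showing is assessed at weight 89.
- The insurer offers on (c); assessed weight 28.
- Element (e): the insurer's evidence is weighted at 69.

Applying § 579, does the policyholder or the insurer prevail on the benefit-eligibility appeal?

— Issue I —
Stage I.1 — burden on policyholder; standard: a heightened civil standard (weight is at least 75).
    (a): 77 ≥ 75 [met]
  The policyholder carries Stage I.1; the insurer now bears the burden.
Stage I.2 — burden on insurer; standard: a more-likely-than-not showing (weight is at least 53).
    (b): 68 − 5 = 63 ≥ 53 [met]
  All elements met. The burden passes to the policyholder.
Stage I.3 — burden on policyholder; standard: a more-likely-than-not showing (weight is at least 53).
    (c): 89 − 28 = 61 ≥ 53 [met]
  All elements met at the final stage.
With every stage satisfied, the policyholder prevails on this issue.
— Issue II —
Stage II.1 — burden on policyholder; standard: a more-likely-than-not showing (weight exceeds 53).
    (d): 91 − 37 = 54 > 53 [met]
  All elements met. The burden passes to the insurer.
Stage II.2 — burden on insurer; standard: a heightened civil standard (weight is at least 72).
    (e): 69 < 72 [not met]
  Not every element is met, so the insurer fails to carry Stage II.2.
So the policyholder prevails on this issue.
Per-issue: Issue I → policyholder; Issue II → policyholder. The policyholder must prevail on every issue; overall, the policyholder prevails.

policyholder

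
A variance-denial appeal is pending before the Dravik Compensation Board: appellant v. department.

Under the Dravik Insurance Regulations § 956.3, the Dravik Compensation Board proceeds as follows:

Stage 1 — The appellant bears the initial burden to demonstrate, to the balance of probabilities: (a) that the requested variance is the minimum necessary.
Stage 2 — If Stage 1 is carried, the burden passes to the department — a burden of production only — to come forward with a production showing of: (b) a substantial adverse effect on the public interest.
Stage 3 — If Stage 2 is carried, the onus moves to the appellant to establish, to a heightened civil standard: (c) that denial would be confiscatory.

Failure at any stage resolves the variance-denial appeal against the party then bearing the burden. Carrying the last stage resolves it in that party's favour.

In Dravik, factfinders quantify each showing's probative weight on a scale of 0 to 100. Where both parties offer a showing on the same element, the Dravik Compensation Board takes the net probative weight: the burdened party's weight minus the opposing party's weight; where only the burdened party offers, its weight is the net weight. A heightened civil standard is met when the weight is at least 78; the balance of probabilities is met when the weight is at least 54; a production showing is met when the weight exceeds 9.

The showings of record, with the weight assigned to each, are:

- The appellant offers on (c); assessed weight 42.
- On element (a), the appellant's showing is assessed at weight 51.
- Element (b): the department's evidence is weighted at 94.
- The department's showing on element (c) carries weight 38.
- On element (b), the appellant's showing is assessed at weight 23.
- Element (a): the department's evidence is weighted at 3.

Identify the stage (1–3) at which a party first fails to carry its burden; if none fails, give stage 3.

Stage 1 (appellant, the balance of probabilities, weight is at least 54): (a) net 51−3=48 < 54 — fails.
  The appellant does not carry Stage 1.
So the department prevails.

stage 1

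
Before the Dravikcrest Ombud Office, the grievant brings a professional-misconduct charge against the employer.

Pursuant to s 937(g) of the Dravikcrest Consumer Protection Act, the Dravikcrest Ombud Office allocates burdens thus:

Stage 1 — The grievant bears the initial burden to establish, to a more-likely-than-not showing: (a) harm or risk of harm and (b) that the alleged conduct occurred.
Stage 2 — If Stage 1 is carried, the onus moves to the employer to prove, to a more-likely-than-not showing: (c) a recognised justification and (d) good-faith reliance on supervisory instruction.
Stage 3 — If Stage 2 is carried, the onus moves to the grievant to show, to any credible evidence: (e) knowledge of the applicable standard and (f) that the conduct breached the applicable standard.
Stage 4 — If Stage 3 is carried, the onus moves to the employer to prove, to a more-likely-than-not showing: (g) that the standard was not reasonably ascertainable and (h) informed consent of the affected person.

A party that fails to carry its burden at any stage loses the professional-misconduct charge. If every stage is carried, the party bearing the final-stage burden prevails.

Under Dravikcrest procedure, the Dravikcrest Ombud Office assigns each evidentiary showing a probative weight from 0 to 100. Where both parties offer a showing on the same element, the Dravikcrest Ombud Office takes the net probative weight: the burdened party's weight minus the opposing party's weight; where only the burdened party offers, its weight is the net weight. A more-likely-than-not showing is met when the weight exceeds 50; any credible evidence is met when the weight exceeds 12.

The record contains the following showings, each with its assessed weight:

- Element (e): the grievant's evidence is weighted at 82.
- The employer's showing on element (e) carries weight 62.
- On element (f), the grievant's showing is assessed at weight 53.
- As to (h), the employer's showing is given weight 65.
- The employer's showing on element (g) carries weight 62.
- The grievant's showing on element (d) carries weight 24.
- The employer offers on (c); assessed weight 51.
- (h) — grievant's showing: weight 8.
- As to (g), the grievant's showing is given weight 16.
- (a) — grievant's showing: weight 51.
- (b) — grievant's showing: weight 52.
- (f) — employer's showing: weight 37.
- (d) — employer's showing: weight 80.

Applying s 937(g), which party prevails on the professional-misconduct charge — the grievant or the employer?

grievant

Stage 1 (grievant, a more-likely-than-not showing, weight exceeds 50): (a) 51 > 50 — meets; (b) 52 > 50 — meets.
  Stage 1 is satisfied; the onus moves to the employer.
Stage 2 (employer, a more-likely-than-not showing, weight exceeds 50): (c) 51 > 50 — meets; (d) net 80−24=56 > 50 — meets.
  Stage 2 carried; the burden shifts to the grievant.
Stage 3 (grievant, any credible evidence, weight exceeds 12): (e) net 82−62=20 > 12 — meets; (f) net 53−37=16 > 12 — meets.
  Stage 3 is satisfied; the onus moves to the employer.
Stage 4 (employer, a more-likely-than-not showing, weight exceeds 50): (g) net 62−16=46 ≤ 50 — fails; (h) net 65−8=57 > 50 — meets.
  Stage 4 not carried; the employer fails its burden.
So the grievant prevails.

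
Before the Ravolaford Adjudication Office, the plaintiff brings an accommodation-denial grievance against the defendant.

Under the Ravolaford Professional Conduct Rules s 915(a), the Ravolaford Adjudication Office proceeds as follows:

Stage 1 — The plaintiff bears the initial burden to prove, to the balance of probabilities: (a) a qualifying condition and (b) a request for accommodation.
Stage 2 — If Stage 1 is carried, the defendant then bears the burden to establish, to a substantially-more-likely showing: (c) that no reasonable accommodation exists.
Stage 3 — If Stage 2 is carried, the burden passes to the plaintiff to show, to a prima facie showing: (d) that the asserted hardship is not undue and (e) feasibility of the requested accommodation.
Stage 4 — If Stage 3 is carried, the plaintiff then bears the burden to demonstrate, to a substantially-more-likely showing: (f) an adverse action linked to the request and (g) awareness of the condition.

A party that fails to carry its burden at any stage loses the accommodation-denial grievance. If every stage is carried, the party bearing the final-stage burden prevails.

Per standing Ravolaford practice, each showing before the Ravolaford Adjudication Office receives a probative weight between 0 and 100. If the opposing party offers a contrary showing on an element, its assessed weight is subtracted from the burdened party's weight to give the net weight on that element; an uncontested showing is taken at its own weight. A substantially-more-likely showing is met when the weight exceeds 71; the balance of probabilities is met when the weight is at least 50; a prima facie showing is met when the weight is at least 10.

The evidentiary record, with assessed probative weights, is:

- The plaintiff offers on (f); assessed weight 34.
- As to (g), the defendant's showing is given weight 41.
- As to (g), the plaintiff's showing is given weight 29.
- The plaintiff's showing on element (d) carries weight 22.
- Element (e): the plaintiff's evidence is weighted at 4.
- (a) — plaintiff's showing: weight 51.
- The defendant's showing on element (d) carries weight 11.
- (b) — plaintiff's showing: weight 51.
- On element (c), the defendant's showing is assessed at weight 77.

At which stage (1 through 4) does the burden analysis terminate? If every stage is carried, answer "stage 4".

Stage 1 — burden on plaintiff; standard: the balance of probabilities (weight is at least 50).
    (a): 51 ≥ 50 [met]
    (b): 51 ≥ 50 [met]
  Stage 1 carried; the burden shifts to the defendant.
Stage 2 — burden on defendant; standard: a substantially-more-likely showing (weight exceeds 71).
    (c): 77 > 71 [met]
  The defendant carries Stage 2; the plaintiff now bears the burden.
Stage 3 — burden on plaintiff; standard: a prima facie showing (weight is at least 10).
    (d): 22 − 11 = 11 ≥ 10 [met]
    (e): 4 < 10 [not met]
  Stage 3 not carried; the plaintiff fails its burden.
So the defendant prevails.

stage 3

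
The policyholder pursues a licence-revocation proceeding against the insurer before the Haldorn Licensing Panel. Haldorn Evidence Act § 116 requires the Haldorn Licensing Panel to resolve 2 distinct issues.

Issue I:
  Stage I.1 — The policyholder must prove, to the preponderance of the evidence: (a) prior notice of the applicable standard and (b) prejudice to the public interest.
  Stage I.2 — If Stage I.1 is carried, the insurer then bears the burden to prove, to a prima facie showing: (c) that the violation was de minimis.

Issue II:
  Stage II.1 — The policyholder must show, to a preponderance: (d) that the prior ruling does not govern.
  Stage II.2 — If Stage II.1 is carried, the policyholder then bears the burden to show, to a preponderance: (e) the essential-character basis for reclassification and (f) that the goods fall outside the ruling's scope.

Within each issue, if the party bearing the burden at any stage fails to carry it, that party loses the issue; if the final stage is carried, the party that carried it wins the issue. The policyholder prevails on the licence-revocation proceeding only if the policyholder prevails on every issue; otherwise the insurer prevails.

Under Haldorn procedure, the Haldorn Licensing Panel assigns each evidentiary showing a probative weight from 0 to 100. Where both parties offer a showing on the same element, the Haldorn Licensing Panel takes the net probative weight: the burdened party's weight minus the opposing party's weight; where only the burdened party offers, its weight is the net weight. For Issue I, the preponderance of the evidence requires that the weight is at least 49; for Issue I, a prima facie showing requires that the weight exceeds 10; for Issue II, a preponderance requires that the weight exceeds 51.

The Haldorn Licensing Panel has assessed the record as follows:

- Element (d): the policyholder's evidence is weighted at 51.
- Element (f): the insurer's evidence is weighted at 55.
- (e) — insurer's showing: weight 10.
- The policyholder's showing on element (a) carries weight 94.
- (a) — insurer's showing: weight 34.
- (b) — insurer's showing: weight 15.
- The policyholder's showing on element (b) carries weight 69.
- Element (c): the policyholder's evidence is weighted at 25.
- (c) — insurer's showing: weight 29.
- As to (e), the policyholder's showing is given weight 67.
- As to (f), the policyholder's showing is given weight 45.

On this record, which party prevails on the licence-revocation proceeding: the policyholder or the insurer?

— Issue I —
At Stage I.1 the policyholder must meet the preponderance of the evidence (weight is at least 49): on (a) the weight is 94 less the opposing 34 gives net 60, which does reach 49, so (a) meets the standard; on (b) the weight is 69 less the opposing 15 gives net 54, ≥ 49, so (b) meets the standard.
  Stage I.1 carried; the burden shifts to the insurer.
At Stage I.2 the insurer must meet a prima facie showing (weight exceeds 10): on (c) the weight is 29 less the opposing 25 gives net 4, which does not exceed 10, so (c) does not meet the standard.
  Stage I.2 not carried; the insurer fails its burden.
The analysis ends at Stage I.2; the policyholder prevails on this issue.
— Issue II —
Stage II.1 — burden on policyholder; standard: a preponderance (weight exceeds 51).
    (d): 51 ≤ 51 [not met]
  Not every element is met, so the policyholder fails to carry Stage II.1.
The insurer prevails on this issue.
Per-issue: Issue I → policyholder; Issue II → insurer. The policyholder must prevail on every issue; overall, the insurer prevails.

insurer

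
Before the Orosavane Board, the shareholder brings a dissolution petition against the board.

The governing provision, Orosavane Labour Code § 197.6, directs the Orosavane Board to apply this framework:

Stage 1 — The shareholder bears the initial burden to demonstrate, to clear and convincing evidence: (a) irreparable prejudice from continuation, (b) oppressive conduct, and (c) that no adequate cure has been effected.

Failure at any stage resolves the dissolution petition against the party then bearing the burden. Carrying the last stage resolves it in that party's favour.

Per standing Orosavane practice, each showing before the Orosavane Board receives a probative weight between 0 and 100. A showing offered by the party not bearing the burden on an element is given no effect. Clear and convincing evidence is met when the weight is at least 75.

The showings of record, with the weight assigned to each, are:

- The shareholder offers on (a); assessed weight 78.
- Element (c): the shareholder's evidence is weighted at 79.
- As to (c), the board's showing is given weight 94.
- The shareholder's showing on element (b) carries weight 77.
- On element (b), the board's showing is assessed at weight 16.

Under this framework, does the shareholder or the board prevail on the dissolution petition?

At Stage 1 the shareholder must meet clear and convincing evidence (weight is at least 75): on (a) the weight is 78, ≥ 75, so (a) meets the standard; on (b) the weight is 77 (the board's 16 is given no effect), which does reach 75, so (b) meets the standard; on (c) the weight is 79 (the board's 94 is given no effect), ≥ 75, so (c) meets the standard.
  All elements met at the final stage.
Every stage carried; the shareholder prevails.

shareholder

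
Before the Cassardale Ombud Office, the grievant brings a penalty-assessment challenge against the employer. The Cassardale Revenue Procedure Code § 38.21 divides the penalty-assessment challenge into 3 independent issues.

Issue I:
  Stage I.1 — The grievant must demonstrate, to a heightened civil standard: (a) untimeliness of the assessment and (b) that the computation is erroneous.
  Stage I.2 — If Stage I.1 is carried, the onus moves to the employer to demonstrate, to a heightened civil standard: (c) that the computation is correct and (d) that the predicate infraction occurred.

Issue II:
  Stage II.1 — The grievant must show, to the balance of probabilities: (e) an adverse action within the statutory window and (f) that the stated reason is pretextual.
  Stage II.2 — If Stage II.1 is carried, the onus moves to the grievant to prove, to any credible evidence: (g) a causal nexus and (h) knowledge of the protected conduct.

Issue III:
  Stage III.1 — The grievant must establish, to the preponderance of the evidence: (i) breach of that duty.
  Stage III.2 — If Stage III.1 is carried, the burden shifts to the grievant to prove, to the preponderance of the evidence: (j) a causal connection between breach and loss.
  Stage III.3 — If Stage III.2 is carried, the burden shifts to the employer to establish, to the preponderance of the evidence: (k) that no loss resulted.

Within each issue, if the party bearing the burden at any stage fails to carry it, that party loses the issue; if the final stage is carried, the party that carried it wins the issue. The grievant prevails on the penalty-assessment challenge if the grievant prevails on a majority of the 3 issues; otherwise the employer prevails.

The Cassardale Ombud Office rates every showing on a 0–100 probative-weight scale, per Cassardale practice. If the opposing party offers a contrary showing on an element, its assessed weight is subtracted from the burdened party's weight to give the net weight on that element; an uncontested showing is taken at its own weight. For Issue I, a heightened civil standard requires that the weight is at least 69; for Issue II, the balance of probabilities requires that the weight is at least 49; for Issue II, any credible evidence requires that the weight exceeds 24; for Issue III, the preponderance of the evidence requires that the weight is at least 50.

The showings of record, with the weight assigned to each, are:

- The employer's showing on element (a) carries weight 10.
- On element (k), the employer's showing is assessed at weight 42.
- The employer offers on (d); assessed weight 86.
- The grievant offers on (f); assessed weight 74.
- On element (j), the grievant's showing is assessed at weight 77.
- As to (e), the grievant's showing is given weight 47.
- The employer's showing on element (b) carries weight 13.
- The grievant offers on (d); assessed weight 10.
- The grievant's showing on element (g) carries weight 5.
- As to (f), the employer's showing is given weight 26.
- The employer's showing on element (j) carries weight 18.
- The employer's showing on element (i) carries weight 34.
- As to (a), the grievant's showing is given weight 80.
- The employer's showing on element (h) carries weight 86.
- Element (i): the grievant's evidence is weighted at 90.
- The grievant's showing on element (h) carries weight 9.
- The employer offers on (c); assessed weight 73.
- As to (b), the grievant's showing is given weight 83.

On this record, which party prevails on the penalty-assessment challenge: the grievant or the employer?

— Issue I —
Stage I.1 — burden on grievant; standard: a heightened civil standard (weight is at least 69).
    (a): 80 − 10 = 70 ≥ 69 [met]
    (b): 83 − 13 = 70 ≥ 69 [met]
  Stage I.1 carried; the burden shifts to the employer.
Stage I.2 — burden on employer; standard: a heightened civil standard (weight is at least 69).
    (c): 73 ≥ 69 [met]
    (d): 86 − 10 = 76 ≥ 69 [met]
  The employer carries the last stage.
Every stage carried; the employer prevails on this issue.
— Issue II —
Stage II.1 — burden on grievant; standard: the balance of probabilities (weight is at least 49).
    (e): 47 < 49 [not met]
    (f): 74 − 26 = 48 < 49 [not met]
  Not every element is met, so the grievant fails to carry Stage II.1.
The employer prevails on this issue.
— Issue III —
Stage III.1 (grievant, the preponderance of the evidence, weight is at least 50): (i) net 90−34=56 ≥ 50 — meets.
  Stage III.1 carried; the burden remains with the grievant.
Stage III.2 (grievant, the preponderance of the evidence, weight is at least 50): (j) net 77−18=59 ≥ 50 — meets.
  Stage III.2 is satisfied; the onus moves to the employer.
Stage III.3 (employer, the preponderance of the evidence, weight is at least 50): (k) 42 < 50 — fails.
  The employer does not carry Stage III.3.
The grievant prevails on this issue.
Per-issue: Issue I → employer; Issue II → employer; Issue III → grievant. The grievant must prevail on a majority of issues; overall, the employer prevails.

employer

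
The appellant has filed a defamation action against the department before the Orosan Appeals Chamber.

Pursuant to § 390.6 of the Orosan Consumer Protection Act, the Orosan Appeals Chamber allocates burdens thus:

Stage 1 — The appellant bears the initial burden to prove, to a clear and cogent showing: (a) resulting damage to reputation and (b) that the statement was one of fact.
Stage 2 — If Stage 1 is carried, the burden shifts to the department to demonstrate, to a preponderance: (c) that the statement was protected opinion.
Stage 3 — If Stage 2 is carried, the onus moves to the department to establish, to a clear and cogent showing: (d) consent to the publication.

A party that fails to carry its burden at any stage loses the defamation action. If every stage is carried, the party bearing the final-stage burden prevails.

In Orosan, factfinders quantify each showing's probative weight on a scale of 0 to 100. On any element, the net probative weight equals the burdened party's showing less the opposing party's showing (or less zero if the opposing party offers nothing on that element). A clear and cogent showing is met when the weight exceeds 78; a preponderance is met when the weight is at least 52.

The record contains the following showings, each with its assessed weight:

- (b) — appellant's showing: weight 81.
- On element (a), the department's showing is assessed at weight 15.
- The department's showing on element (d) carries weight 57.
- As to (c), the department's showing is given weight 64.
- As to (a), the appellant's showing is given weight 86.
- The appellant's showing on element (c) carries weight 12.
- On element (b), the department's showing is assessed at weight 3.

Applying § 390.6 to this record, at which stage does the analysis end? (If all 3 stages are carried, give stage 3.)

stage 1

At Stage 1 the appellant must meet a clear and cogent showing (weight exceeds 78): on (a) the weight is 86 less the opposing 15 gives net 71, which does not exceed 78, so (a) does not meet the standard; on (b) the weight is 81 less the opposing 3 gives net 78, ≤ 78, so (b) does not meet the standard.
  Stage 1 not carried; the appellant fails its burden.
So the department prevails.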